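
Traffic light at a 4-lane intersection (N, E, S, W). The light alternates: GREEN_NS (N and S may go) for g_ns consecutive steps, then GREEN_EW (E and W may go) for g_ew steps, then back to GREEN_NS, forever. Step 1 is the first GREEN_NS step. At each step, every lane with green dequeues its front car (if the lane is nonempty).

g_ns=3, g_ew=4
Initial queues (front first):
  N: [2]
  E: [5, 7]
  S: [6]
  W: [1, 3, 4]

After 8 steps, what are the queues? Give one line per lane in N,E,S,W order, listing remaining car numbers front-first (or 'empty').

Step 1 [NS]: N:car2-GO,E:wait,S:car6-GO,W:wait | queues: N=0 E=2 S=0 W=3
Step 2 [NS]: N:empty,E:wait,S:empty,W:wait | queues: N=0 E=2 S=0 W=3
Step 3 [NS]: N:empty,E:wait,S:empty,W:wait | queues: N=0 E=2 S=0 W=3
Step 4 [EW]: N:wait,E:car5-GO,S:wait,W:car1-GO | queues: N=0 E=1 S=0 W=2
Step 5 [EW]: N:wait,E:car7-GO,S:wait,W:car3-GO | queues: N=0 E=0 S=0 W=1
Step 6 [EW]: N:wait,E:empty,S:wait,W:car4-GO | queues: N=0 E=0 S=0 W=0

N: empty
E: empty
S: empty
W: empty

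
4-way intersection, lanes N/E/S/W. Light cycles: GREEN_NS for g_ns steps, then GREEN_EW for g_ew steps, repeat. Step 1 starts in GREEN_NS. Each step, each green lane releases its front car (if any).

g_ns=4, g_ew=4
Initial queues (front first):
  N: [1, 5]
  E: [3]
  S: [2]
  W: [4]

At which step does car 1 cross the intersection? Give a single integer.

Step 1 [NS]: N:car1-GO,E:wait,S:car2-GO,W:wait | queues: N=1 E=1 S=0 W=1
Step 2 [NS]: N:car5-GO,E:wait,S:empty,W:wait | queues: N=0 E=1 S=0 W=1
Step 3 [NS]: N:empty,E:wait,S:empty,W:wait | queues: N=0 E=1 S=0 W=1
Step 4 [NS]: N:empty,E:wait,S:empty,W:wait | queues: N=0 E=1 S=0 W=1
Step 5 [EW]: N:wait,E:car3-GO,S:wait,W:car4-GO | queues: N=0 E=0 S=0 W=0
Car 1 crosses at step 1

1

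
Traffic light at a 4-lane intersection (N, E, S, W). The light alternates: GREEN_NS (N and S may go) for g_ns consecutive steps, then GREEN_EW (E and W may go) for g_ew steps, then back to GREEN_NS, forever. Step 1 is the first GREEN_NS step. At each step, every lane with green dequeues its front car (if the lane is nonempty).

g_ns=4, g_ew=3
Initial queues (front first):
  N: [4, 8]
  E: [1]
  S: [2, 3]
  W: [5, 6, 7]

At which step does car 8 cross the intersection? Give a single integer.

Step 1 [NS]: N:car4-GO,E:wait,S:car2-GO,W:wait | queues: N=1 E=1 S=1 W=3
Step 2 [NS]: N:car8-GO,E:wait,S:car3-GO,W:wait | queues: N=0 E=1 S=0 W=3
Step 3 [NS]: N:empty,E:wait,S:empty,W:wait | queues: N=0 E=1 S=0 W=3
Step 4 [NS]: N:empty,E:wait,S:empty,W:wait | queues: N=0 E=1 S=0 W=3
Step 5 [EW]: N:wait,E:car1-GO,S:wait,W:car5-GO | queues: N=0 E=0 S=0 W=2
Step 6 [EW]: N:wait,E:empty,S:wait,W:car6-GO | queues: N=0 E=0 S=0 W=1
Step 7 [EW]: N:wait,E:empty,S:wait,W:car7-GO | queues: N=0 E=0 S=0 W=0
Car 8 crosses at step 2

2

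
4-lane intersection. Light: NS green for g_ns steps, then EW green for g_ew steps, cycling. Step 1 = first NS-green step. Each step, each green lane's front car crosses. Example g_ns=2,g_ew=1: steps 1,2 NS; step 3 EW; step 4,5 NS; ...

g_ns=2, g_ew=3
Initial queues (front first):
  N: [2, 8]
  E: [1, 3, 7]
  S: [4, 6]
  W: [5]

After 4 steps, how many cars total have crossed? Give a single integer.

Step 1 [NS]: N:car2-GO,E:wait,S:car4-GO,W:wait | queues: N=1 E=3 S=1 W=1
Step 2 [NS]: N:car8-GO,E:wait,S:car6-GO,W:wait | queues: N=0 E=3 S=0 W=1
Step 3 [EW]: N:wait,E:car1-GO,S:wait,W:car5-GO | queues: N=0 E=2 S=0 W=0
Step 4 [EW]: N:wait,E:car3-GO,S:wait,W:empty | queues: N=0 E=1 S=0 W=0
Cars crossed by step 4: 7

Answer: 7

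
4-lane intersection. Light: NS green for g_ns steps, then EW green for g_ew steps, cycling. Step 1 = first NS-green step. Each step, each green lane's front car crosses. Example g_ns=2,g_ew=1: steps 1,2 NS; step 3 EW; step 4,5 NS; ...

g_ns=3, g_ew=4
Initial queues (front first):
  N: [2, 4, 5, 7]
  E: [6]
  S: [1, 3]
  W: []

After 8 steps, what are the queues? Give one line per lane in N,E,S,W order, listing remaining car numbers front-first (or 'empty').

Step 1 [NS]: N:car2-GO,E:wait,S:car1-GO,W:wait | queues: N=3 E=1 S=1 W=0
Step 2 [NS]: N:car4-GO,E:wait,S:car3-GO,W:wait | queues: N=2 E=1 S=0 W=0
Step 3 [NS]: N:car5-GO,E:wait,S:empty,W:wait | queues: N=1 E=1 S=0 W=0
Step 4 [EW]: N:wait,E:car6-GO,S:wait,W:empty | queues: N=1 E=0 S=0 W=0
Step 5 [EW]: N:wait,E:empty,S:wait,W:empty | queues: N=1 E=0 S=0 W=0
Step 6 [EW]: N:wait,E:empty,S:wait,W:empty | queues: N=1 E=0 S=0 W=0
Step 7 [EW]: N:wait,E:empty,S:wait,W:empty | queues: N=1 E=0 S=0 W=0
Step 8 [NS]: N:car7-GO,E:wait,S:empty,W:wait | queues: N=0 E=0 S=0 W=0

N: empty
E: empty
S: empty
W: empty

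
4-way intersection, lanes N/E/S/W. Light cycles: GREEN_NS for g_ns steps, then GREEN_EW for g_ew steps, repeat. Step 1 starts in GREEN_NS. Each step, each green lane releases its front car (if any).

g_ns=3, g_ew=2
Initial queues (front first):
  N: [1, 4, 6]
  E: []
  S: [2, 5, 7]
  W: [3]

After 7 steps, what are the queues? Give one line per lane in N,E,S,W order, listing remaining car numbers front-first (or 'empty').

Step 1 [NS]: N:car1-GO,E:wait,S:car2-GO,W:wait | queues: N=2 E=0 S=2 W=1
Step 2 [NS]: N:car4-GO,E:wait,S:car5-GO,W:wait | queues: N=1 E=0 S=1 W=1
Step 3 [NS]: N:car6-GO,E:wait,S:car7-GO,W:wait | queues: N=0 E=0 S=0 W=1
Step 4 [EW]: N:wait,E:empty,S:wait,W:car3-GO | queues: N=0 E=0 S=0 W=0

N: empty
E: empty
S: empty
W: empty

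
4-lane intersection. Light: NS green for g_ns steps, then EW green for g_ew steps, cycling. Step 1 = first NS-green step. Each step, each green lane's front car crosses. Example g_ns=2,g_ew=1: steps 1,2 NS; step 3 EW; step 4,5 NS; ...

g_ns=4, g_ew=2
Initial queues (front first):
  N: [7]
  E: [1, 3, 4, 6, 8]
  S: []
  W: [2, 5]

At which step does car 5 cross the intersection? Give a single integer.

Step 1 [NS]: N:car7-GO,E:wait,S:empty,W:wait | queues: N=0 E=5 S=0 W=2
Step 2 [NS]: N:empty,E:wait,S:empty,W:wait | queues: N=0 E=5 S=0 W=2
Step 3 [NS]: N:empty,E:wait,S:empty,W:wait | queues: N=0 E=5 S=0 W=2
Step 4 [NS]: N:empty,E:wait,S:empty,W:wait | queues: N=0 E=5 S=0 W=2
Step 5 [EW]: N:wait,E:car1-GO,S:wait,W:car2-GO | queues: N=0 E=4 S=0 W=1
Step 6 [EW]: N:wait,E:car3-GO,S:wait,W:car5-GO | queues: N=0 E=3 S=0 W=0
Step 7 [NS]: N:empty,E:wait,S:empty,W:wait | queues: N=0 E=3 S=0 W=0
Step 8 [NS]: N:empty,E:wait,S:empty,W:wait | queues: N=0 E=3 S=0 W=0
Step 9 [NS]: N:empty,E:wait,S:empty,W:wait | queues: N=0 E=3 S=0 W=0
Step 10 [NS]: N:empty,E:wait,S:empty,W:wait | queues: N=0 E=3 S=0 W=0
Step 11 [EW]: N:wait,E:car4-GO,S:wait,W:empty | queues: N=0 E=2 S=0 W=0
Step 12 [EW]: N:wait,E:car6-GO,S:wait,W:empty | queues: N=0 E=1 S=0 W=0
Step 13 [NS]: N:empty,E:wait,S:empty,W:wait | queues: N=0 E=1 S=0 W=0
Step 14 [NS]: N:empty,E:wait,S:empty,W:wait | queues: N=0 E=1 S=0 W=0
Step 15 [NS]: N:empty,E:wait,S:empty,W:wait | queues: N=0 E=1 S=0 W=0
Step 16 [NS]: N:empty,E:wait,S:empty,W:wait | queues: N=0 E=1 S=0 W=0
Step 17 [EW]: N:wait,E:car8-GO,S:wait,W:empty | queues: N=0 E=0 S=0 W=0
Car 5 crosses at step 6

6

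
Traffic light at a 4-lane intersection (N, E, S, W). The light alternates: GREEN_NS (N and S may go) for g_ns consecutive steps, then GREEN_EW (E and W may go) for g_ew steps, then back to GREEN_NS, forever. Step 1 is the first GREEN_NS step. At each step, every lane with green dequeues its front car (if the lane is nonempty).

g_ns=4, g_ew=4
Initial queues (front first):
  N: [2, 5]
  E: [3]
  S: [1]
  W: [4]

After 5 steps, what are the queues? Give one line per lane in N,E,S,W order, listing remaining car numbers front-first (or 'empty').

Step 1 [NS]: N:car2-GO,E:wait,S:car1-GO,W:wait | queues: N=1 E=1 S=0 W=1
Step 2 [NS]: N:car5-GO,E:wait,S:empty,W:wait | queues: N=0 E=1 S=0 W=1
Step 3 [NS]: N:empty,E:wait,S:empty,W:wait | queues: N=0 E=1 S=0 W=1
Step 4 [NS]: N:empty,E:wait,S:empty,W:wait | queues: N=0 E=1 S=0 W=1
Step 5 [EW]: N:wait,E:car3-GO,S:wait,W:car4-GO | queues: N=0 E=0 S=0 W=0

N: empty
E: empty
S: empty
W: empty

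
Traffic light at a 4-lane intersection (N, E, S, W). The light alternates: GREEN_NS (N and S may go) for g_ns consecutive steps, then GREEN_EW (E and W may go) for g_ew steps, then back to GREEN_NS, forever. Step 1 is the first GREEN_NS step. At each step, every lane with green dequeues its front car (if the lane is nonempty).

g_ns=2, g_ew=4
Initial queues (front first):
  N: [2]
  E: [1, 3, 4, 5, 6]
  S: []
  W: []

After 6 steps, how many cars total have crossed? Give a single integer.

Answer: 5

Derivation:
Step 1 [NS]: N:car2-GO,E:wait,S:empty,W:wait | queues: N=0 E=5 S=0 W=0
Step 2 [NS]: N:empty,E:wait,S:empty,W:wait | queues: N=0 E=5 S=0 W=0
Step 3 [EW]: N:wait,E:car1-GO,S:wait,W:empty | queues: N=0 E=4 S=0 W=0
Step 4 [EW]: N:wait,E:car3-GO,S:wait,W:empty | queues: N=0 E=3 S=0 W=0
Step 5 [EW]: N:wait,E:car4-GO,S:wait,W:empty | queues: N=0 E=2 S=0 W=0
Step 6 [EW]: N:wait,E:car5-GO,S:wait,W:empty | queues: N=0 E=1 S=0 W=0
Cars crossed by step 6: 5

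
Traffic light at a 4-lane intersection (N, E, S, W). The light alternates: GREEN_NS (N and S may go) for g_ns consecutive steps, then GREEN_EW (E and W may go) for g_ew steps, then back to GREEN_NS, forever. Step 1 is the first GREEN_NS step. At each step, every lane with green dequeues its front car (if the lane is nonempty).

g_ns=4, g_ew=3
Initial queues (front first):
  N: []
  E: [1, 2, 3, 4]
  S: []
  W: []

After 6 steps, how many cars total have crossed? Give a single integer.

Answer: 2

Derivation:
Step 1 [NS]: N:empty,E:wait,S:empty,W:wait | queues: N=0 E=4 S=0 W=0
Step 2 [NS]: N:empty,E:wait,S:empty,W:wait | queues: N=0 E=4 S=0 W=0
Step 3 [NS]: N:empty,E:wait,S:empty,W:wait | queues: N=0 E=4 S=0 W=0
Step 4 [NS]: N:empty,E:wait,S:empty,W:wait | queues: N=0 E=4 S=0 W=0
Step 5 [EW]: N:wait,E:car1-GO,S:wait,W:empty | queues: N=0 E=3 S=0 W=0
Step 6 [EW]: N:wait,E:car2-GO,S:wait,W:empty | queues: N=0 E=2 S=0 W=0
Cars crossed by step 6: 2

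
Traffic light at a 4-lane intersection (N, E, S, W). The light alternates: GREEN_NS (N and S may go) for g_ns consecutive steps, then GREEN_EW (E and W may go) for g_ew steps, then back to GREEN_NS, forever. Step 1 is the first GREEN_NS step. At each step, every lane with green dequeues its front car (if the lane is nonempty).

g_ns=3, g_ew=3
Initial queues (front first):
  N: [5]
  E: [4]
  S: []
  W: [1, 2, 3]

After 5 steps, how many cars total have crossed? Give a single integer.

Step 1 [NS]: N:car5-GO,E:wait,S:empty,W:wait | queues: N=0 E=1 S=0 W=3
Step 2 [NS]: N:empty,E:wait,S:empty,W:wait | queues: N=0 E=1 S=0 W=3
Step 3 [NS]: N:empty,E:wait,S:empty,W:wait | queues: N=0 E=1 S=0 W=3
Step 4 [EW]: N:wait,E:car4-GO,S:wait,W:car1-GO | queues: N=0 E=0 S=0 W=2
Step 5 [EW]: N:wait,E:empty,S:wait,W:car2-GO | queues: N=0 E=0 S=0 W=1
Cars crossed by step 5: 4

Answer: 4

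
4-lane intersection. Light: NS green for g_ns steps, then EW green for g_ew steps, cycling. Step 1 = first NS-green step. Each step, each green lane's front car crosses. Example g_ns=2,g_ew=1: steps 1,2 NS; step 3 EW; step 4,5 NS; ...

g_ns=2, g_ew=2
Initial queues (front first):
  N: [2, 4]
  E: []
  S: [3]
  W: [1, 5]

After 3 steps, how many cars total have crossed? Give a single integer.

Answer: 4

Derivation:
Step 1 [NS]: N:car2-GO,E:wait,S:car3-GO,W:wait | queues: N=1 E=0 S=0 W=2
Step 2 [NS]: N:car4-GO,E:wait,S:empty,W:wait | queues: N=0 E=0 S=0 W=2
Step 3 [EW]: N:wait,E:empty,S:wait,W:car1-GO | queues: N=0 E=0 S=0 W=1
Cars crossed by step 3: 4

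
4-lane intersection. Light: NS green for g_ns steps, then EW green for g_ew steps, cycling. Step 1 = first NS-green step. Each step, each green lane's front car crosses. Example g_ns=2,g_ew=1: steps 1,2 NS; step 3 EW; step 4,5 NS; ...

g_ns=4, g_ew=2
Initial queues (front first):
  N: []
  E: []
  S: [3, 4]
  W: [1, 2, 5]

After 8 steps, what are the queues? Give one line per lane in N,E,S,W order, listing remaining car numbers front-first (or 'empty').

Step 1 [NS]: N:empty,E:wait,S:car3-GO,W:wait | queues: N=0 E=0 S=1 W=3
Step 2 [NS]: N:empty,E:wait,S:car4-GO,W:wait | queues: N=0 E=0 S=0 W=3
Step 3 [NS]: N:empty,E:wait,S:empty,W:wait | queues: N=0 E=0 S=0 W=3
Step 4 [NS]: N:empty,E:wait,S:empty,W:wait | queues: N=0 E=0 S=0 W=3
Step 5 [EW]: N:wait,E:empty,S:wait,W:car1-GO | queues: N=0 E=0 S=0 W=2
Step 6 [EW]: N:wait,E:empty,S:wait,W:car2-GO | queues: N=0 E=0 S=0 W=1
Step 7 [NS]: N:empty,E:wait,S:empty,W:wait | queues: N=0 E=0 S=0 W=1
Step 8 [NS]: N:empty,E:wait,S:empty,W:wait | queues: N=0 E=0 S=0 W=1

N: empty
E: empty
S: empty
W: 5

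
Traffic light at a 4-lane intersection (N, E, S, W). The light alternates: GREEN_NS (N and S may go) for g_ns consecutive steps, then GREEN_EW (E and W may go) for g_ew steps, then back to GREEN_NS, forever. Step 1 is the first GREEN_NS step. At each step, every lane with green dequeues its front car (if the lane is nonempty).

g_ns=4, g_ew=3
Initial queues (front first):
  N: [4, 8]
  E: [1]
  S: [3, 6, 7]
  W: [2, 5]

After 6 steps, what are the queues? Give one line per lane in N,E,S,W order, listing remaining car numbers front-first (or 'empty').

Step 1 [NS]: N:car4-GO,E:wait,S:car3-GO,W:wait | queues: N=1 E=1 S=2 W=2
Step 2 [NS]: N:car8-GO,E:wait,S:car6-GO,W:wait | queues: N=0 E=1 S=1 W=2
Step 3 [NS]: N:empty,E:wait,S:car7-GO,W:wait | queues: N=0 E=1 S=0 W=2
Step 4 [NS]: N:empty,E:wait,S:empty,W:wait | queues: N=0 E=1 S=0 W=2
Step 5 [EW]: N:wait,E:car1-GO,S:wait,W:car2-GO | queues: N=0 E=0 S=0 W=1
Step 6 [EW]: N:wait,E:empty,S:wait,W:car5-GO | queues: N=0 E=0 S=0 W=0

N: empty
E: empty
S: empty
W: empty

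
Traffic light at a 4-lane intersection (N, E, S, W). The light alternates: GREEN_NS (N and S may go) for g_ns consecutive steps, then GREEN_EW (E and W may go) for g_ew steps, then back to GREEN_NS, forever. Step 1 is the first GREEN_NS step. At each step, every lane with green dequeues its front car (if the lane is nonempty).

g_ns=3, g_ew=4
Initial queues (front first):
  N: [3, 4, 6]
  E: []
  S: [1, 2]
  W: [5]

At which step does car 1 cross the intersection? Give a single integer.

Step 1 [NS]: N:car3-GO,E:wait,S:car1-GO,W:wait | queues: N=2 E=0 S=1 W=1
Step 2 [NS]: N:car4-GO,E:wait,S:car2-GO,W:wait | queues: N=1 E=0 S=0 W=1
Step 3 [NS]: N:car6-GO,E:wait,S:empty,W:wait | queues: N=0 E=0 S=0 W=1
Step 4 [EW]: N:wait,E:empty,S:wait,W:car5-GO | queues: N=0 E=0 S=0 W=0
Car 1 crosses at step 1

1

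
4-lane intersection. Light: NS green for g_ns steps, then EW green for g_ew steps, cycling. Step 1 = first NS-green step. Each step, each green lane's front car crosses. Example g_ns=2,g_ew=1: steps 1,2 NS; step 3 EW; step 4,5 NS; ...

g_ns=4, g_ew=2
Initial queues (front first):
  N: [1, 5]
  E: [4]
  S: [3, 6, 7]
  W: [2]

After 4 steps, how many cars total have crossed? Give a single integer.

Answer: 5

Derivation:
Step 1 [NS]: N:car1-GO,E:wait,S:car3-GO,W:wait | queues: N=1 E=1 S=2 W=1
Step 2 [NS]: N:car5-GO,E:wait,S:car6-GO,W:wait | queues: N=0 E=1 S=1 W=1
Step 3 [NS]: N:empty,E:wait,S:car7-GO,W:wait | queues: N=0 E=1 S=0 W=1
Step 4 [NS]: N:empty,E:wait,S:empty,W:wait | queues: N=0 E=1 S=0 W=1
Cars crossed by step 4: 5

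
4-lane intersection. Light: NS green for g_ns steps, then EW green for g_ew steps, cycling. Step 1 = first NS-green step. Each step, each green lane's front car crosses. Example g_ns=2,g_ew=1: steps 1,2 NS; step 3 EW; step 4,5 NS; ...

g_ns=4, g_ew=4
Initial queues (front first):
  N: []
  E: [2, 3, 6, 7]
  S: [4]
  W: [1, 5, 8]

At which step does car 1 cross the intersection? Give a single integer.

Step 1 [NS]: N:empty,E:wait,S:car4-GO,W:wait | queues: N=0 E=4 S=0 W=3
Step 2 [NS]: N:empty,E:wait,S:empty,W:wait | queues: N=0 E=4 S=0 W=3
Step 3 [NS]: N:empty,E:wait,S:empty,W:wait | queues: N=0 E=4 S=0 W=3
Step 4 [NS]: N:empty,E:wait,S:empty,W:wait | queues: N=0 E=4 S=0 W=3
Step 5 [EW]: N:wait,E:car2-GO,S:wait,W:car1-GO | queues: N=0 E=3 S=0 W=2
Step 6 [EW]: N:wait,E:car3-GO,S:wait,W:car5-GO | queues: N=0 E=2 S=0 W=1
Step 7 [EW]: N:wait,E:car6-GO,S:wait,W:car8-GO | queues: N=0 E=1 S=0 W=0
Step 8 [EW]: N:wait,E:car7-GO,S:wait,W:empty | queues: N=0 E=0 S=0 W=0
Car 1 crosses at step 5

5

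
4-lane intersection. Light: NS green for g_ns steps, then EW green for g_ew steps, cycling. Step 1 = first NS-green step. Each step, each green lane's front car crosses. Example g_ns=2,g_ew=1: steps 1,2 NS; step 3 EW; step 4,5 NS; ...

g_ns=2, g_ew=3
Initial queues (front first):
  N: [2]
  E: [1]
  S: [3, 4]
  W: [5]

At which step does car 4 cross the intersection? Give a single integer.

Step 1 [NS]: N:car2-GO,E:wait,S:car3-GO,W:wait | queues: N=0 E=1 S=1 W=1
Step 2 [NS]: N:empty,E:wait,S:car4-GO,W:wait | queues: N=0 E=1 S=0 W=1
Step 3 [EW]: N:wait,E:car1-GO,S:wait,W:car5-GO | queues: N=0 E=0 S=0 W=0
Car 4 crosses at step 2

2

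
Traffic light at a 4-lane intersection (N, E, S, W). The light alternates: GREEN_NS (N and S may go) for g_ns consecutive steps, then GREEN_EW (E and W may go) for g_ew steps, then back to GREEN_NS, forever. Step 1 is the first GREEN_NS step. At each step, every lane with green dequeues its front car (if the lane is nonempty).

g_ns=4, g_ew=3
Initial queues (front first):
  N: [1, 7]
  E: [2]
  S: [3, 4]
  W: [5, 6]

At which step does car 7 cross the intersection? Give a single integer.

Step 1 [NS]: N:car1-GO,E:wait,S:car3-GO,W:wait | queues: N=1 E=1 S=1 W=2
Step 2 [NS]: N:car7-GO,E:wait,S:car4-GO,W:wait | queues: N=0 E=1 S=0 W=2
Step 3 [NS]: N:empty,E:wait,S:empty,W:wait | queues: N=0 E=1 S=0 W=2
Step 4 [NS]: N:empty,E:wait,S:empty,W:wait | queues: N=0 E=1 S=0 W=2
Step 5 [EW]: N:wait,E:car2-GO,S:wait,W:car5-GO | queues: N=0 E=0 S=0 W=1
Step 6 [EW]: N:wait,E:empty,S:wait,W:car6-GO | queues: N=0 E=0 S=0 W=0
Car 7 crosses at step 2

2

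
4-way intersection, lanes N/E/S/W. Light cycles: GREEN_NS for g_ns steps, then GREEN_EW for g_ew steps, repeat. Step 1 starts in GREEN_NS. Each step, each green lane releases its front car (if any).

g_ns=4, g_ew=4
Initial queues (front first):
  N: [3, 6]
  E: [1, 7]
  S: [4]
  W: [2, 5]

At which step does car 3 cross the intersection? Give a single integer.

Step 1 [NS]: N:car3-GO,E:wait,S:car4-GO,W:wait | queues: N=1 E=2 S=0 W=2
Step 2 [NS]: N:car6-GO,E:wait,S:empty,W:wait | queues: N=0 E=2 S=0 W=2
Step 3 [NS]: N:empty,E:wait,S:empty,W:wait | queues: N=0 E=2 S=0 W=2
Step 4 [NS]: N:empty,E:wait,S:empty,W:wait | queues: N=0 E=2 S=0 W=2
Step 5 [EW]: N:wait,E:car1-GO,S:wait,W:car2-GO | queues: N=0 E=1 S=0 W=1
Step 6 [EW]: N:wait,E:car7-GO,S:wait,W:car5-GO | queues: N=0 E=0 S=0 W=0
Car 3 crosses at step 1

1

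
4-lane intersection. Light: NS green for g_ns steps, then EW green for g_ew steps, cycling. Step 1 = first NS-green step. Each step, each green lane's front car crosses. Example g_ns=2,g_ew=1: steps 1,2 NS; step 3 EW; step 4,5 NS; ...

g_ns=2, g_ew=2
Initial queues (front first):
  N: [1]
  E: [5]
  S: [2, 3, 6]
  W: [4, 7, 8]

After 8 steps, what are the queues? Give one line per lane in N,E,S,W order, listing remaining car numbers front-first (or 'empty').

Step 1 [NS]: N:car1-GO,E:wait,S:car2-GO,W:wait | queues: N=0 E=1 S=2 W=3
Step 2 [NS]: N:empty,E:wait,S:car3-GO,W:wait | queues: N=0 E=1 S=1 W=3
Step 3 [EW]: N:wait,E:car5-GO,S:wait,W:car4-GO | queues: N=0 E=0 S=1 W=2
Step 4 [EW]: N:wait,E:empty,S:wait,W:car7-GO | queues: N=0 E=0 S=1 W=1
Step 5 [NS]: N:empty,E:wait,S:car6-GO,W:wait | queues: N=0 E=0 S=0 W=1
Step 6 [NS]: N:empty,E:wait,S:empty,W:wait | queues: N=0 E=0 S=0 W=1
Step 7 [EW]: N:wait,E:empty,S:wait,W:car8-GO | queues: N=0 E=0 S=0 W=0

N: empty
E: empty
S: empty
W: empty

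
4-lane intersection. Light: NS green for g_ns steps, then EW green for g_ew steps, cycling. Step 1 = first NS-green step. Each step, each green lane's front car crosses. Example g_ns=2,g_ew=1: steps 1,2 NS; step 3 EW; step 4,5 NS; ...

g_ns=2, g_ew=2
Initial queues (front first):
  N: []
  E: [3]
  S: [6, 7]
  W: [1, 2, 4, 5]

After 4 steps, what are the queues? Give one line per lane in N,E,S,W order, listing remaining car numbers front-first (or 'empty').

Step 1 [NS]: N:empty,E:wait,S:car6-GO,W:wait | queues: N=0 E=1 S=1 W=4
Step 2 [NS]: N:empty,E:wait,S:car7-GO,W:wait | queues: N=0 E=1 S=0 W=4
Step 3 [EW]: N:wait,E:car3-GO,S:wait,W:car1-GO | queues: N=0 E=0 S=0 W=3
Step 4 [EW]: N:wait,E:empty,S:wait,W:car2-GO | queues: N=0 E=0 S=0 W=2

N: empty
E: empty
S: empty
W: 4 5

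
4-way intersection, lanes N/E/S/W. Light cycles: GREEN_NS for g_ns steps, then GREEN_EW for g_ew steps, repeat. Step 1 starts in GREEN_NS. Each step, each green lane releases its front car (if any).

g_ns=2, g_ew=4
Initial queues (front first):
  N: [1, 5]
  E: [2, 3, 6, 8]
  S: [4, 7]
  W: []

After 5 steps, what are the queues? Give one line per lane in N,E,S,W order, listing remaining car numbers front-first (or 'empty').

Step 1 [NS]: N:car1-GO,E:wait,S:car4-GO,W:wait | queues: N=1 E=4 S=1 W=0
Step 2 [NS]: N:car5-GO,E:wait,S:car7-GO,W:wait | queues: N=0 E=4 S=0 W=0
Step 3 [EW]: N:wait,E:car2-GO,S:wait,W:empty | queues: N=0 E=3 S=0 W=0
Step 4 [EW]: N:wait,E:car3-GO,S:wait,W:empty | queues: N=0 E=2 S=0 W=0
Step 5 [EW]: N:wait,E:car6-GO,S:wait,W:empty | queues: N=0 E=1 S=0 W=0

N: empty
E: 8
S: empty
W: empty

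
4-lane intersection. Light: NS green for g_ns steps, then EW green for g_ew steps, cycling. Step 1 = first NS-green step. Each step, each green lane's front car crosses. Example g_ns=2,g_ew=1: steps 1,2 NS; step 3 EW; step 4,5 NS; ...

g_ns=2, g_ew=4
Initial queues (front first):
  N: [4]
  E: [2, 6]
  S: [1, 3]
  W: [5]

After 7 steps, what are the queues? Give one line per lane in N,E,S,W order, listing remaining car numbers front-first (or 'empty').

Step 1 [NS]: N:car4-GO,E:wait,S:car1-GO,W:wait | queues: N=0 E=2 S=1 W=1
Step 2 [NS]: N:empty,E:wait,S:car3-GO,W:wait | queues: N=0 E=2 S=0 W=1
Step 3 [EW]: N:wait,E:car2-GO,S:wait,W:car5-GO | queues: N=0 E=1 S=0 W=0
Step 4 [EW]: N:wait,E:car6-GO,S:wait,W:empty | queues: N=0 E=0 S=0 W=0

N: empty
E: empty
S: empty
W: empty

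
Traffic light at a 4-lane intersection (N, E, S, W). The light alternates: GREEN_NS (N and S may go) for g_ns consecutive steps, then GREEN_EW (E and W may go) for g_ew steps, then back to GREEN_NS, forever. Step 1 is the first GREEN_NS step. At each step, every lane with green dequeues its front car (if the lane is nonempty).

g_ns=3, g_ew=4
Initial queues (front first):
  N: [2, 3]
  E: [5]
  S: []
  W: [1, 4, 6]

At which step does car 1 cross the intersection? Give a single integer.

Step 1 [NS]: N:car2-GO,E:wait,S:empty,W:wait | queues: N=1 E=1 S=0 W=3
Step 2 [NS]: N:car3-GO,E:wait,S:empty,W:wait | queues: N=0 E=1 S=0 W=3
Step 3 [NS]: N:empty,E:wait,S:empty,W:wait | queues: N=0 E=1 S=0 W=3
Step 4 [EW]: N:wait,E:car5-GO,S:wait,W:car1-GO | queues: N=0 E=0 S=0 W=2
Step 5 [EW]: N:wait,E:empty,S:wait,W:car4-GO | queues: N=0 E=0 S=0 W=1
Step 6 [EW]: N:wait,E:empty,S:wait,W:car6-GO | queues: N=0 E=0 S=0 W=0
Car 1 crosses at step 4

4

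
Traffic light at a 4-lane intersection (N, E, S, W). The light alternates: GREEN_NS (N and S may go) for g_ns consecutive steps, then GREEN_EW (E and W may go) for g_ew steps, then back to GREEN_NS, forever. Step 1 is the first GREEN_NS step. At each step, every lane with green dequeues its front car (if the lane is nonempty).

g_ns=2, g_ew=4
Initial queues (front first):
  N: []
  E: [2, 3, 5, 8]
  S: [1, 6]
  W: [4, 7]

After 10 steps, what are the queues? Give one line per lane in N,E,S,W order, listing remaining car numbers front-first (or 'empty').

Step 1 [NS]: N:empty,E:wait,S:car1-GO,W:wait | queues: N=0 E=4 S=1 W=2
Step 2 [NS]: N:empty,E:wait,S:car6-GO,W:wait | queues: N=0 E=4 S=0 W=2
Step 3 [EW]: N:wait,E:car2-GO,S:wait,W:car4-GO | queues: N=0 E=3 S=0 W=1
Step 4 [EW]: N:wait,E:car3-GO,S:wait,W:car7-GO | queues: N=0 E=2 S=0 W=0
Step 5 [EW]: N:wait,E:car5-GO,S:wait,W:empty | queues: N=0 E=1 S=0 W=0
Step 6 [EW]: N:wait,E:car8-GO,S:wait,W:empty | queues: N=0 E=0 S=0 W=0

N: empty
E: empty
S: empty
W: empty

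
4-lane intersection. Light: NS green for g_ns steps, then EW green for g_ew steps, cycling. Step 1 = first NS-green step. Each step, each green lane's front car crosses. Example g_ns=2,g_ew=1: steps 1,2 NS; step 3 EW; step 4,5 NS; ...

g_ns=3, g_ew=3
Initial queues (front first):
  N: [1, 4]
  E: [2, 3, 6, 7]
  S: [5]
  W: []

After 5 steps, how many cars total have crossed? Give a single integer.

Step 1 [NS]: N:car1-GO,E:wait,S:car5-GO,W:wait | queues: N=1 E=4 S=0 W=0
Step 2 [NS]: N:car4-GO,E:wait,S:empty,W:wait | queues: N=0 E=4 S=0 W=0
Step 3 [NS]: N:empty,E:wait,S:empty,W:wait | queues: N=0 E=4 S=0 W=0
Step 4 [EW]: N:wait,E:car2-GO,S:wait,W:empty | queues: N=0 E=3 S=0 W=0
Step 5 [EW]: N:wait,E:car3-GO,S:wait,W:empty | queues: N=0 E=2 S=0 W=0
Cars crossed by step 5: 5

Answer: 5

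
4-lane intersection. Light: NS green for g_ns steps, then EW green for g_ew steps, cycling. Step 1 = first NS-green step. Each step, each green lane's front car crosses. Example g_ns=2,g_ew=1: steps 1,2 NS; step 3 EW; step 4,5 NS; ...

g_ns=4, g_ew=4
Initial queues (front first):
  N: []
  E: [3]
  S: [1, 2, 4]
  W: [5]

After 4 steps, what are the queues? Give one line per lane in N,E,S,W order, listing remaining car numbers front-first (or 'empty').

Step 1 [NS]: N:empty,E:wait,S:car1-GO,W:wait | queues: N=0 E=1 S=2 W=1
Step 2 [NS]: N:empty,E:wait,S:car2-GO,W:wait | queues: N=0 E=1 S=1 W=1
Step 3 [NS]: N:empty,E:wait,S:car4-GO,W:wait | queues: N=0 E=1 S=0 W=1
Step 4 [NS]: N:empty,E:wait,S:empty,W:wait | queues: N=0 E=1 S=0 W=1

N: empty
E: 3
S: empty
W: 5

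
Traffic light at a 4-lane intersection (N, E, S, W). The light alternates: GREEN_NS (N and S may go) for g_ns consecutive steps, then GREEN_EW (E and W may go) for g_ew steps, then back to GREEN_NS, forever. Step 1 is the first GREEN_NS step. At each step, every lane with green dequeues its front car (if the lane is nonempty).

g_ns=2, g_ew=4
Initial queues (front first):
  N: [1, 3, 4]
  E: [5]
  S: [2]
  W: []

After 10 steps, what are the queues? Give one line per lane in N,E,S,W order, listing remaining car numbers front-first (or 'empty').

Step 1 [NS]: N:car1-GO,E:wait,S:car2-GO,W:wait | queues: N=2 E=1 S=0 W=0
Step 2 [NS]: N:car3-GO,E:wait,S:empty,W:wait | queues: N=1 E=1 S=0 W=0
Step 3 [EW]: N:wait,E:car5-GO,S:wait,W:empty | queues: N=1 E=0 S=0 W=0
Step 4 [EW]: N:wait,E:empty,S:wait,W:empty | queues: N=1 E=0 S=0 W=0
Step 5 [EW]: N:wait,E:empty,S:wait,W:empty | queues: N=1 E=0 S=0 W=0
Step 6 [EW]: N:wait,E:empty,S:wait,W:empty | queues: N=1 E=0 S=0 W=0
Step 7 [NS]: N:car4-GO,E:wait,S:empty,W:wait | queues: N=0 E=0 S=0 W=0

N: empty
E: empty
S: empty
W: empty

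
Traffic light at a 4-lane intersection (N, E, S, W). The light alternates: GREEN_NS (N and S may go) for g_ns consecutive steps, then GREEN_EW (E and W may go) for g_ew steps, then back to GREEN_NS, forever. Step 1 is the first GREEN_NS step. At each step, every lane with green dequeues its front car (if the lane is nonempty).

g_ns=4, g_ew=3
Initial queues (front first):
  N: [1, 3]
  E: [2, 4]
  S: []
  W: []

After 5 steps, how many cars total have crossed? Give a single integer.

Answer: 3

Derivation:
Step 1 [NS]: N:car1-GO,E:wait,S:empty,W:wait | queues: N=1 E=2 S=0 W=0
Step 2 [NS]: N:car3-GO,E:wait,S:empty,W:wait | queues: N=0 E=2 S=0 W=0
Step 3 [NS]: N:empty,E:wait,S:empty,W:wait | queues: N=0 E=2 S=0 W=0
Step 4 [NS]: N:empty,E:wait,S:empty,W:wait | queues: N=0 E=2 S=0 W=0
Step 5 [EW]: N:wait,E:car2-GO,S:wait,W:empty | queues: N=0 E=1 S=0 W=0
Cars crossed by step 5: 3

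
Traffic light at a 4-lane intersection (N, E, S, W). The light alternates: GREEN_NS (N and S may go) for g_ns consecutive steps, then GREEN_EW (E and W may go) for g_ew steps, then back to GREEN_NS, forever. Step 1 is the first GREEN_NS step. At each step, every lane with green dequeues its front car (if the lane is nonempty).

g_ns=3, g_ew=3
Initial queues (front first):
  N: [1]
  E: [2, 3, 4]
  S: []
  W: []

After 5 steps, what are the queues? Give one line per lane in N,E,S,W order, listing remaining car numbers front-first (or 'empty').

Step 1 [NS]: N:car1-GO,E:wait,S:empty,W:wait | queues: N=0 E=3 S=0 W=0
Step 2 [NS]: N:empty,E:wait,S:empty,W:wait | queues: N=0 E=3 S=0 W=0
Step 3 [NS]: N:empty,E:wait,S:empty,W:wait | queues: N=0 E=3 S=0 W=0
Step 4 [EW]: N:wait,E:car2-GO,S:wait,W:empty | queues: N=0 E=2 S=0 W=0
Step 5 [EW]: N:wait,E:car3-GO,S:wait,W:empty | queues: N=0 E=1 S=0 W=0

N: empty
E: 4
S: empty
W: empty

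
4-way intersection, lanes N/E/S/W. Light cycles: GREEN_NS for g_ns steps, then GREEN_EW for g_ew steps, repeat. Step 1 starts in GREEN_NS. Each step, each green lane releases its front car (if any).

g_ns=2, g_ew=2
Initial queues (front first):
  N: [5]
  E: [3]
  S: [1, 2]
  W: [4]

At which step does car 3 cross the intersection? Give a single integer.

Step 1 [NS]: N:car5-GO,E:wait,S:car1-GO,W:wait | queues: N=0 E=1 S=1 W=1
Step 2 [NS]: N:empty,E:wait,S:car2-GO,W:wait | queues: N=0 E=1 S=0 W=1
Step 3 [EW]: N:wait,E:car3-GO,S:wait,W:car4-GO | queues: N=0 E=0 S=0 W=0
Car 3 crosses at step 3

3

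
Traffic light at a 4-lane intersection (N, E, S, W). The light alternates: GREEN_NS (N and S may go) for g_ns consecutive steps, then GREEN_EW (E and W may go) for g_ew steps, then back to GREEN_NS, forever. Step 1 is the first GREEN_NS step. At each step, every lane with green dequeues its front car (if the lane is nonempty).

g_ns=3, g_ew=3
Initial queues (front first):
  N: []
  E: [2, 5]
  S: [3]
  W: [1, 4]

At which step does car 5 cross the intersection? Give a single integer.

Step 1 [NS]: N:empty,E:wait,S:car3-GO,W:wait | queues: N=0 E=2 S=0 W=2
Step 2 [NS]: N:empty,E:wait,S:empty,W:wait | queues: N=0 E=2 S=0 W=2
Step 3 [NS]: N:empty,E:wait,S:empty,W:wait | queues: N=0 E=2 S=0 W=2
Step 4 [EW]: N:wait,E:car2-GO,S:wait,W:car1-GO | queues: N=0 E=1 S=0 W=1
Step 5 [EW]: N:wait,E:car5-GO,S:wait,W:car4-GO | queues: N=0 E=0 S=0 W=0
Car 5 crosses at step 5

5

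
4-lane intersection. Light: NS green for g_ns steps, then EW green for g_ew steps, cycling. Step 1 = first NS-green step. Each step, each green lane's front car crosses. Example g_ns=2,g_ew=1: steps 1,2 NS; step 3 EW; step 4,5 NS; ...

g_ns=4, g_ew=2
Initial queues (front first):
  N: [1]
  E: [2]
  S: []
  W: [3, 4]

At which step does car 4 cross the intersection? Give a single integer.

Step 1 [NS]: N:car1-GO,E:wait,S:empty,W:wait | queues: N=0 E=1 S=0 W=2
Step 2 [NS]: N:empty,E:wait,S:empty,W:wait | queues: N=0 E=1 S=0 W=2
Step 3 [NS]: N:empty,E:wait,S:empty,W:wait | queues: N=0 E=1 S=0 W=2
Step 4 [NS]: N:empty,E:wait,S:empty,W:wait | queues: N=0 E=1 S=0 W=2
Step 5 [EW]: N:wait,E:car2-GO,S:wait,W:car3-GO | queues: N=0 E=0 S=0 W=1
Step 6 [EW]: N:wait,E:empty,S:wait,W:car4-GO | queues: N=0 E=0 S=0 W=0
Car 4 crosses at step 6

6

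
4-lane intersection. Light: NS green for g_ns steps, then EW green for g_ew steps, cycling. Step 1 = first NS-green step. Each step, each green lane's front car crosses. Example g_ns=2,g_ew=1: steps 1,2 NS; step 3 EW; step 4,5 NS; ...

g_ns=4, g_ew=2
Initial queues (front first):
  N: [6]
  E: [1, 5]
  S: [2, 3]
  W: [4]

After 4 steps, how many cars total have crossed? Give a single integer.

Step 1 [NS]: N:car6-GO,E:wait,S:car2-GO,W:wait | queues: N=0 E=2 S=1 W=1
Step 2 [NS]: N:empty,E:wait,S:car3-GO,W:wait | queues: N=0 E=2 S=0 W=1
Step 3 [NS]: N:empty,E:wait,S:empty,W:wait | queues: N=0 E=2 S=0 W=1
Step 4 [NS]: N:empty,E:wait,S:empty,W:wait | queues: N=0 E=2 S=0 W=1
Cars crossed by step 4: 3

Answer: 3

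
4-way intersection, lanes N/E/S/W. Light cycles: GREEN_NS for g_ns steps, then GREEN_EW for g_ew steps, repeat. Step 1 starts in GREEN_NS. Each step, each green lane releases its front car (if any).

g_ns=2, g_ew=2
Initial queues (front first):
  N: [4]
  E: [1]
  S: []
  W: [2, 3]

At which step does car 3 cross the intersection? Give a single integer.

Step 1 [NS]: N:car4-GO,E:wait,S:empty,W:wait | queues: N=0 E=1 S=0 W=2
Step 2 [NS]: N:empty,E:wait,S:empty,W:wait | queues: N=0 E=1 S=0 W=2
Step 3 [EW]: N:wait,E:car1-GO,S:wait,W:car2-GO | queues: N=0 E=0 S=0 W=1
Step 4 [EW]: N:wait,E:empty,S:wait,W:car3-GO | queues: N=0 E=0 S=0 W=0
Car 3 crosses at step 4

4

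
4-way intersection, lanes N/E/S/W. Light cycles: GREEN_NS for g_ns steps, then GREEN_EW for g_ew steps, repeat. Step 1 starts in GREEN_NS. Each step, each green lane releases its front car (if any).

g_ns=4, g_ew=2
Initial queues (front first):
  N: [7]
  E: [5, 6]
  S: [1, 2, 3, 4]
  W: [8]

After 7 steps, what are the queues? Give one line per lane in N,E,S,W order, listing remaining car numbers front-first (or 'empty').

Step 1 [NS]: N:car7-GO,E:wait,S:car1-GO,W:wait | queues: N=0 E=2 S=3 W=1
Step 2 [NS]: N:empty,E:wait,S:car2-GO,W:wait | queues: N=0 E=2 S=2 W=1
Step 3 [NS]: N:empty,E:wait,S:car3-GO,W:wait | queues: N=0 E=2 S=1 W=1
Step 4 [NS]: N:empty,E:wait,S:car4-GO,W:wait | queues: N=0 E=2 S=0 W=1
Step 5 [EW]: N:wait,E:car5-GO,S:wait,W:car8-GO | queues: N=0 E=1 S=0 W=0
Step 6 [EW]: N:wait,E:car6-GO,S:wait,W:empty | queues: N=0 E=0 S=0 W=0

N: empty
E: empty
S: empty
W: empty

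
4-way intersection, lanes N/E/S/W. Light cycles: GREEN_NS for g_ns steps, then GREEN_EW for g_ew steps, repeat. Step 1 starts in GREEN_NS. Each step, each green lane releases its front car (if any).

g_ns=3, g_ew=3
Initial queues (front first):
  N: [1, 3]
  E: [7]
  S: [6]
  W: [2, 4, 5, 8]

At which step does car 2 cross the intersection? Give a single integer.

Step 1 [NS]: N:car1-GO,E:wait,S:car6-GO,W:wait | queues: N=1 E=1 S=0 W=4
Step 2 [NS]: N:car3-GO,E:wait,S:empty,W:wait | queues: N=0 E=1 S=0 W=4
Step 3 [NS]: N:empty,E:wait,S:empty,W:wait | queues: N=0 E=1 S=0 W=4
Step 4 [EW]: N:wait,E:car7-GO,S:wait,W:car2-GO | queues: N=0 E=0 S=0 W=3
Step 5 [EW]: N:wait,E:empty,S:wait,W:car4-GO | queues: N=0 E=0 S=0 W=2
Step 6 [EW]: N:wait,E:empty,S:wait,W:car5-GO | queues: N=0 E=0 S=0 W=1
Step 7 [NS]: N:empty,E:wait,S:empty,W:wait | queues: N=0 E=0 S=0 W=1
Step 8 [NS]: N:empty,E:wait,S:empty,W:wait | queues: N=0 E=0 S=0 W=1
Step 9 [NS]: N:empty,E:wait,S:empty,W:wait | queues: N=0 E=0 S=0 W=1
Step 10 [EW]: N:wait,E:empty,S:wait,W:car8-GO | queues: N=0 E=0 S=0 W=0
Car 2 crosses at step 4

4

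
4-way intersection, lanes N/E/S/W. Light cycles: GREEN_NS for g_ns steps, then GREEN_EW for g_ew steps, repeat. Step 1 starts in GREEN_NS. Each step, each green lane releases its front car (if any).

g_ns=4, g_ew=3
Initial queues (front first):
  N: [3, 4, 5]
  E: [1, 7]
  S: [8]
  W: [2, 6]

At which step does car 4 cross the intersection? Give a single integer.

Step 1 [NS]: N:car3-GO,E:wait,S:car8-GO,W:wait | queues: N=2 E=2 S=0 W=2
Step 2 [NS]: N:car4-GO,E:wait,S:empty,W:wait | queues: N=1 E=2 S=0 W=2
Step 3 [NS]: N:car5-GO,E:wait,S:empty,W:wait | queues: N=0 E=2 S=0 W=2
Step 4 [NS]: N:empty,E:wait,S:empty,W:wait | queues: N=0 E=2 S=0 W=2
Step 5 [EW]: N:wait,E:car1-GO,S:wait,W:car2-GO | queues: N=0 E=1 S=0 W=1
Step 6 [EW]: N:wait,E:car7-GO,S:wait,W:car6-GO | queues: N=0 E=0 S=0 W=0
Car 4 crosses at step 2

2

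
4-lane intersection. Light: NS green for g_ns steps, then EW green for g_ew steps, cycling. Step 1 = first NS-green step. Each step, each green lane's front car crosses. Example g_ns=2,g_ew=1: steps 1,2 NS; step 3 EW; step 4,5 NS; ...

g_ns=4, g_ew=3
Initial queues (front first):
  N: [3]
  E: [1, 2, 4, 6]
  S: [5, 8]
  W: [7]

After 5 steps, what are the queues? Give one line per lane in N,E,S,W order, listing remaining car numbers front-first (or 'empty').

Step 1 [NS]: N:car3-GO,E:wait,S:car5-GO,W:wait | queues: N=0 E=4 S=1 W=1
Step 2 [NS]: N:empty,E:wait,S:car8-GO,W:wait | queues: N=0 E=4 S=0 W=1
Step 3 [NS]: N:empty,E:wait,S:empty,W:wait | queues: N=0 E=4 S=0 W=1
Step 4 [NS]: N:empty,E:wait,S:empty,W:wait | queues: N=0 E=4 S=0 W=1
Step 5 [EW]: N:wait,E:car1-GO,S:wait,W:car7-GO | queues: N=0 E=3 S=0 W=0

N: empty
E: 2 4 6
S: empty
W: empty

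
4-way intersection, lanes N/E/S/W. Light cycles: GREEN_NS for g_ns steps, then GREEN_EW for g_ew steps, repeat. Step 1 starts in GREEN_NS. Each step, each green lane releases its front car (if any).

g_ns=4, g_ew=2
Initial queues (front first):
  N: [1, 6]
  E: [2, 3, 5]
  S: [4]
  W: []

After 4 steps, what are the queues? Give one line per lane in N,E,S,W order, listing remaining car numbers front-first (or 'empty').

Step 1 [NS]: N:car1-GO,E:wait,S:car4-GO,W:wait | queues: N=1 E=3 S=0 W=0
Step 2 [NS]: N:car6-GO,E:wait,S:empty,W:wait | queues: N=0 E=3 S=0 W=0
Step 3 [NS]: N:empty,E:wait,S:empty,W:wait | queues: N=0 E=3 S=0 W=0
Step 4 [NS]: N:empty,E:wait,S:empty,W:wait | queues: N=0 E=3 S=0 W=0

N: empty
E: 2 3 5
S: empty
W: empty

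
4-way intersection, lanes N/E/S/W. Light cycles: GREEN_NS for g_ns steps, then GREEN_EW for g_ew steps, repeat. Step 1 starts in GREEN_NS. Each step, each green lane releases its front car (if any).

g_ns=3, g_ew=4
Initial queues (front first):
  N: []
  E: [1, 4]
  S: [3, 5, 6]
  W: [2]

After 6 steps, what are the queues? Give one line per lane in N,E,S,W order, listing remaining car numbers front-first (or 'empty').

Step 1 [NS]: N:empty,E:wait,S:car3-GO,W:wait | queues: N=0 E=2 S=2 W=1
Step 2 [NS]: N:empty,E:wait,S:car5-GO,W:wait | queues: N=0 E=2 S=1 W=1
Step 3 [NS]: N:empty,E:wait,S:car6-GO,W:wait | queues: N=0 E=2 S=0 W=1
Step 4 [EW]: N:wait,E:car1-GO,S:wait,W:car2-GO | queues: N=0 E=1 S=0 W=0
Step 5 [EW]: N:wait,E:car4-GO,S:wait,W:empty | queues: N=0 E=0 S=0 W=0

N: empty
E: empty
S: empty
W: empty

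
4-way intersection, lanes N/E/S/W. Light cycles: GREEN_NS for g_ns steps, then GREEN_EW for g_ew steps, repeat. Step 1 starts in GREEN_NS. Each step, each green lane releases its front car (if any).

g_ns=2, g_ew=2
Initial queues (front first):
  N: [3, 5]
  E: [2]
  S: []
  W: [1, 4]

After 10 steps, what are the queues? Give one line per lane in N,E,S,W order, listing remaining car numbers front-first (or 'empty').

Step 1 [NS]: N:car3-GO,E:wait,S:empty,W:wait | queues: N=1 E=1 S=0 W=2
Step 2 [NS]: N:car5-GO,E:wait,S:empty,W:wait | queues: N=0 E=1 S=0 W=2
Step 3 [EW]: N:wait,E:car2-GO,S:wait,W:car1-GO | queues: N=0 E=0 S=0 W=1
Step 4 [EW]: N:wait,E:empty,S:wait,W:car4-GO | queues: N=0 E=0 S=0 W=0

N: empty
E: empty
S: empty
W: empty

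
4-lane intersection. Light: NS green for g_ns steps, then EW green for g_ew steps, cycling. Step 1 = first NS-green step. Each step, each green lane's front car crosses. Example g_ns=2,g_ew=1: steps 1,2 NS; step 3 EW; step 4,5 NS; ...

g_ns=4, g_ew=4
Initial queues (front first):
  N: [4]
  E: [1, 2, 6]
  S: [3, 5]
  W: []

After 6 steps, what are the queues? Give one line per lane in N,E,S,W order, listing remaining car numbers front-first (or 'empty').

Step 1 [NS]: N:car4-GO,E:wait,S:car3-GO,W:wait | queues: N=0 E=3 S=1 W=0
Step 2 [NS]: N:empty,E:wait,S:car5-GO,W:wait | queues: N=0 E=3 S=0 W=0
Step 3 [NS]: N:empty,E:wait,S:empty,W:wait | queues: N=0 E=3 S=0 W=0
Step 4 [NS]: N:empty,E:wait,S:empty,W:wait | queues: N=0 E=3 S=0 W=0
Step 5 [EW]: N:wait,E:car1-GO,S:wait,W:empty | queues: N=0 E=2 S=0 W=0
Step 6 [EW]: N:wait,E:car2-GO,S:wait,W:empty | queues: N=0 E=1 S=0 W=0

N: empty
E: 6
S: empty
W: empty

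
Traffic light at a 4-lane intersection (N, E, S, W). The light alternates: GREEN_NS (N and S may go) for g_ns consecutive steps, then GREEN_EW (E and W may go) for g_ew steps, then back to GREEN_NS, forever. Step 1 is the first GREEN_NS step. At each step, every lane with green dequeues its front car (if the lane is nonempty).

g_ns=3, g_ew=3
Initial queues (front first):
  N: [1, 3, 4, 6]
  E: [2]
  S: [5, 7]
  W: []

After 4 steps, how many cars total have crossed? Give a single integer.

Answer: 6

Derivation:
Step 1 [NS]: N:car1-GO,E:wait,S:car5-GO,W:wait | queues: N=3 E=1 S=1 W=0
Step 2 [NS]: N:car3-GO,E:wait,S:car7-GO,W:wait | queues: N=2 E=1 S=0 W=0
Step 3 [NS]: N:car4-GO,E:wait,S:empty,W:wait | queues: N=1 E=1 S=0 W=0
Step 4 [EW]: N:wait,E:car2-GO,S:wait,W:empty | queues: N=1 E=0 S=0 W=0
Cars crossed by step 4: 6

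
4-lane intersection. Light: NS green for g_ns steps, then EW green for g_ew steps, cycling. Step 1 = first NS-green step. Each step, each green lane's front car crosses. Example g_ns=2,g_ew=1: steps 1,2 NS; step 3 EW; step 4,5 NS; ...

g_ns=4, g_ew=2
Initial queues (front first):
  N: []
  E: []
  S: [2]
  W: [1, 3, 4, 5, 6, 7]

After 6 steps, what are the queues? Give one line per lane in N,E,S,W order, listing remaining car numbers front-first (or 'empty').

Step 1 [NS]: N:empty,E:wait,S:car2-GO,W:wait | queues: N=0 E=0 S=0 W=6
Step 2 [NS]: N:empty,E:wait,S:empty,W:wait | queues: N=0 E=0 S=0 W=6
Step 3 [NS]: N:empty,E:wait,S:empty,W:wait | queues: N=0 E=0 S=0 W=6
Step 4 [NS]: N:empty,E:wait,S:empty,W:wait | queues: N=0 E=0 S=0 W=6
Step 5 [EW]: N:wait,E:empty,S:wait,W:car1-GO | queues: N=0 E=0 S=0 W=5
Step 6 [EW]: N:wait,E:empty,S:wait,W:car3-GO | queues: N=0 E=0 S=0 W=4

N: empty
E: empty
S: empty
W: 4 5 6 7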